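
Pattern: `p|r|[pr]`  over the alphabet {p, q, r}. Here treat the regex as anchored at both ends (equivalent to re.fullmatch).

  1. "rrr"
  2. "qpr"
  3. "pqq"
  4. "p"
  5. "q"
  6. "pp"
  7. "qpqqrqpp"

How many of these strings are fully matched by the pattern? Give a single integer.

1

1 → no match
2 → no match
3 → no match
4 → match
5 → no match
6 → no match
7 → no match
Total matched: 1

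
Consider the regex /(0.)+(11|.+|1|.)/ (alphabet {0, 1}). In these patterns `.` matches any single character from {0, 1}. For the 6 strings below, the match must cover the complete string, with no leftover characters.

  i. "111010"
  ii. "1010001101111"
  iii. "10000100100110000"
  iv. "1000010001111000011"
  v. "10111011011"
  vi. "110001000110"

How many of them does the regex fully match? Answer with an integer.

0

i → no match — must start with "0"
ii → no match — must start with "0"
iii → no match — must start with "0"
iv → no match — must start with "0"
v → no match — must start with "0"
vi → no match — must start with "0"
Total matched: 0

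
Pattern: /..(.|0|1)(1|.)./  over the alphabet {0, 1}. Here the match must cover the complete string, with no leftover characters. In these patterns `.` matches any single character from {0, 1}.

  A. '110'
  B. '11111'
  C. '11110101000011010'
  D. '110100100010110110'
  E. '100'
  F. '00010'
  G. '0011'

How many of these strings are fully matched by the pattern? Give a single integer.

2

A → no match
B → match
C → no match
D → no match
E → no match
F → match
G → no match
Total matched: 2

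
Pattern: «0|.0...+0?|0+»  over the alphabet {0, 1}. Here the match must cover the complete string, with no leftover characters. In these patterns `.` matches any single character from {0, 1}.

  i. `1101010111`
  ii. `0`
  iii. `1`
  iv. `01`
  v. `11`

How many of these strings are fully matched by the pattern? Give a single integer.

i → no match
ii → match
iii → no match
iv → no match
v → no match
Total matched: 1

1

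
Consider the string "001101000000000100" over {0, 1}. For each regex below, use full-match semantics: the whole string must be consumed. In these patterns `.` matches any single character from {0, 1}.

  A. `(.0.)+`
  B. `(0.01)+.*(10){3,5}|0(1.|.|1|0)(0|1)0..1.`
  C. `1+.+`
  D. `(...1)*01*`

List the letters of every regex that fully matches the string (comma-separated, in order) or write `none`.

A → match
B → no match
C → no match — must start with "1"
D → no match

A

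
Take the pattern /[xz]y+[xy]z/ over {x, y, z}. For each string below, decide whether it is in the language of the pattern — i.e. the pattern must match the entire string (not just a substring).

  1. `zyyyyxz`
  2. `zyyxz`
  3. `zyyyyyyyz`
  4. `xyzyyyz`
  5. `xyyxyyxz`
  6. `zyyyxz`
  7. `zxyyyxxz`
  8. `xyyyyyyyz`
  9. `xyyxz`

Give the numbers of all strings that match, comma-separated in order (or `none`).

1 → match
2 → match
3 → match
4 → no match
5 → no match
6 → match
7 → no match
8 → match
9 → match

1, 2, 3, 6, 8, 9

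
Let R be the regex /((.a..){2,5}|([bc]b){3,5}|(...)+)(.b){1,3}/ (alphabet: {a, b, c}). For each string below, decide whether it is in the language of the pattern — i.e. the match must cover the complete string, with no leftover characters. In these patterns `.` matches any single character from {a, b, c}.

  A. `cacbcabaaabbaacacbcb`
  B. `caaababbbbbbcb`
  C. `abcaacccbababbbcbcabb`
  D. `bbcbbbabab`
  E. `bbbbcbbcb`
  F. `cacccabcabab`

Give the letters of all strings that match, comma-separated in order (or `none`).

A, B, D, F

A → match
B → match
C → no match
D → match
E → no match
F → match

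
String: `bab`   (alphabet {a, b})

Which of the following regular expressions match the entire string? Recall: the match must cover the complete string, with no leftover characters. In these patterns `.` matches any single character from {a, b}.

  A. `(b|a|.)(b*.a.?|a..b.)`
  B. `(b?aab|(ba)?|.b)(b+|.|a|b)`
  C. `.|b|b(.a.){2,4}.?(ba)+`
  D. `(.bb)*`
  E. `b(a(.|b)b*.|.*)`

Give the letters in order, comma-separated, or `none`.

A → no match
B → match
C → no match
D → no match
E → match

B, E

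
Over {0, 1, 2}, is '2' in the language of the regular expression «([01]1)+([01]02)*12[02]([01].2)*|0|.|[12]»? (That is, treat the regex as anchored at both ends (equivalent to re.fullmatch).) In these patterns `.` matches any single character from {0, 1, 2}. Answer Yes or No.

Yes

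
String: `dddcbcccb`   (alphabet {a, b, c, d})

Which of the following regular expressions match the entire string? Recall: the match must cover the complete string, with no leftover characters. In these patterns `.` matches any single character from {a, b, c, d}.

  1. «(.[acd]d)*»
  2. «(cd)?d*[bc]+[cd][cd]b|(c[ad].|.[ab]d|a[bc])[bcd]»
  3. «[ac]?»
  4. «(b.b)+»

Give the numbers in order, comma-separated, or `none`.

2

1 → no match
2 → match
3 → no match
4 → no match — must start with `b`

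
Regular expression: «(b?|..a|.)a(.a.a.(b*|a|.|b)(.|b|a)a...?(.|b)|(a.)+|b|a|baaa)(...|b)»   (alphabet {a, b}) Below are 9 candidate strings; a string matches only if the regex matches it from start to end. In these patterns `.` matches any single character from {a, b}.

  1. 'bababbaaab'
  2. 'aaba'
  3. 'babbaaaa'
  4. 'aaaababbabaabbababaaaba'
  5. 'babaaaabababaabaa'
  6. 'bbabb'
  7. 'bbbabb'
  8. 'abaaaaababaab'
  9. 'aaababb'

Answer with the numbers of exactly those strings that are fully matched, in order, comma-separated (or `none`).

1 → no match
2 → no match
3 → no match
4 → no match
5 → no match
6 → no match
7 → no match
8 → match
9 → match

8, 9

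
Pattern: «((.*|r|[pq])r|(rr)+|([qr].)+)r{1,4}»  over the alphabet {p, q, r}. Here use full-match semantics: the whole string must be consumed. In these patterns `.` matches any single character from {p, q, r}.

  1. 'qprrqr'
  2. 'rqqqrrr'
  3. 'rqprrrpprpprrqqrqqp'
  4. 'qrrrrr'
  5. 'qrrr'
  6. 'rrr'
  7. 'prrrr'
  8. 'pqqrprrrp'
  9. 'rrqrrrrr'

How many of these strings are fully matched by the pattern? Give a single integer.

6

1 → no match
2 → match
3 → no match — must end with 'r'
4 → match
5 → match
6 → match
7 → match
8 → no match — must end with 'r'
9 → match
Total matched: 6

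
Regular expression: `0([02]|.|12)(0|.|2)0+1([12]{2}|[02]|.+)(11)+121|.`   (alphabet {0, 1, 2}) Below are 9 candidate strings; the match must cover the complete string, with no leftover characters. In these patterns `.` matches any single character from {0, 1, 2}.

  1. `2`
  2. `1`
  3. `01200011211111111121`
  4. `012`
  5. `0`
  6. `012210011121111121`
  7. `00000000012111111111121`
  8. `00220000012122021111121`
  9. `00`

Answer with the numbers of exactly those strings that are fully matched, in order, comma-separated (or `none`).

1 → match
2 → match
3 → match
4 → no match
5 → match
6 → no match
7 → match
8 → no match
9 → no match

1, 2, 3, 5, 7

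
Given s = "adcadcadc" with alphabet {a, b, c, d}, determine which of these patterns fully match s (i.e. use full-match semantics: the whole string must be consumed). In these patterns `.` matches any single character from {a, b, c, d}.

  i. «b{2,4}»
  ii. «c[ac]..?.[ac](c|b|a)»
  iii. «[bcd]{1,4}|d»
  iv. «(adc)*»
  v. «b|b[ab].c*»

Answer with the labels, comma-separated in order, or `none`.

iv

i → no match — must start with "b"
ii → no match — must start with "c"
iii → no match
iv → match
v → no match — must start with "b"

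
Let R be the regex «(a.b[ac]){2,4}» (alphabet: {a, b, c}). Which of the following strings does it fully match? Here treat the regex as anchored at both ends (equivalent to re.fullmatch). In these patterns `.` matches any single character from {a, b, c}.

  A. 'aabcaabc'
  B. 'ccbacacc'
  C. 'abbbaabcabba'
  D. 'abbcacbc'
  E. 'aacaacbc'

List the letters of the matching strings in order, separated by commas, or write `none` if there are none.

A, D

A → match
B → no match — must start with 'a'
C → no match
D → match
E → no match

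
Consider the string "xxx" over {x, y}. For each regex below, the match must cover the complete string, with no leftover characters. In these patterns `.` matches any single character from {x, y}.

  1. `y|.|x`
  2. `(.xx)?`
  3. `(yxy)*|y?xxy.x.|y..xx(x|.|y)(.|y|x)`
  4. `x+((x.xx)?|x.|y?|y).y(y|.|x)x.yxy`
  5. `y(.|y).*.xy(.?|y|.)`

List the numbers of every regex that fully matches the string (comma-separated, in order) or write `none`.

2

1 → no match
2 → match
3 → no match
4 → no match — must end with "yxy"
5 → no match — must start with "y"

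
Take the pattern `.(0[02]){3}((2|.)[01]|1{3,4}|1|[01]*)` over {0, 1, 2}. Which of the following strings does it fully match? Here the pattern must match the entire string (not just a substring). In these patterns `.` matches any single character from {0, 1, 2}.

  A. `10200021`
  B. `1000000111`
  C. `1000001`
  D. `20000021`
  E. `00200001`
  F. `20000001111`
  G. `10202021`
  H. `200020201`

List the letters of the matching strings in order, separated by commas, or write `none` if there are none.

A → match
B → match
C → no match
D → match
E → match
F → match
G → match
H → match

A, B, D, E, F, G, H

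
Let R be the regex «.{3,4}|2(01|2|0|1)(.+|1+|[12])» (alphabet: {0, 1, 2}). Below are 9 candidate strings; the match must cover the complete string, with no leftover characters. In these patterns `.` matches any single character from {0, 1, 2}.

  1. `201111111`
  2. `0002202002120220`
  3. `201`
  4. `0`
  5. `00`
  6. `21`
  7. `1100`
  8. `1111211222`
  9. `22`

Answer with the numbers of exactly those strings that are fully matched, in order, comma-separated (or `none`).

1, 3, 7

1 → match
2 → no match
3 → match
4 → no match
5 → no match
6 → no match
7 → match
8 → no match
9 → no match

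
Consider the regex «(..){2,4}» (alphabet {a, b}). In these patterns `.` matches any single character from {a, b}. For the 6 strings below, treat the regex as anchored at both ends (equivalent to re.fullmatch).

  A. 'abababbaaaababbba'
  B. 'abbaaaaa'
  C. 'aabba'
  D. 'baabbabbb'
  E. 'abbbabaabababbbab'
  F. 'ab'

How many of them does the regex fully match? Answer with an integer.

A → no match
B → match
C → no match
D → no match
E → no match
F → no match
Total matched: 1

1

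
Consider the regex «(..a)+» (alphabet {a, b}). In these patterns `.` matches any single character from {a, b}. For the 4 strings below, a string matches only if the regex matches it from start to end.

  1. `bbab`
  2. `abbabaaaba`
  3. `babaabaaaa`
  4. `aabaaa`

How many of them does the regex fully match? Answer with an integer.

0

1. `bbab` → no match — must end with `a`
2. `abbabaaaba` → no match
3. `babaabaaaa` → no match
4. `aabaaa` → no match
Total matched: 0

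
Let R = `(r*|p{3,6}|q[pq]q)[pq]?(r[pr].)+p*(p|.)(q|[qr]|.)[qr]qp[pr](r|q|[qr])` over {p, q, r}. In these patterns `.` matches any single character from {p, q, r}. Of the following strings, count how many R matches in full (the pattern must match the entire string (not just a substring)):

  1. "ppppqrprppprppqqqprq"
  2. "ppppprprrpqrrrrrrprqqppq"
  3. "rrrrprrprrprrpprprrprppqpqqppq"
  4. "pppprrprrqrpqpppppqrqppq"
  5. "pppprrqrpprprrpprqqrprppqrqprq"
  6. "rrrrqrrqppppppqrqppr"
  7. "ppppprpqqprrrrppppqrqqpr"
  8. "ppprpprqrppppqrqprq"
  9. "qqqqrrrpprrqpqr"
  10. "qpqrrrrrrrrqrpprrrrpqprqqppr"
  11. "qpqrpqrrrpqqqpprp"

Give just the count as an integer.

1 → no match
2 → match
3 → match
4 → match
5 → no match
6 → match
7 → no match
8 → no match
9 → no match
10 → match
11 → no match
Total matched: 5

5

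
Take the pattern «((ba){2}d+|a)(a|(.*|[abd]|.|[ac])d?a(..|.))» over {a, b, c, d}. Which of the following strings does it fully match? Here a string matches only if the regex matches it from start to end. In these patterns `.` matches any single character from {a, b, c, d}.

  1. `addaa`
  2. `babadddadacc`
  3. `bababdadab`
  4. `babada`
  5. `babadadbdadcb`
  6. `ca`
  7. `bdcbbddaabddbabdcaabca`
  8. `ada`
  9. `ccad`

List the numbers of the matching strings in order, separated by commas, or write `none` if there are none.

1, 2, 4

1. `addaa` → match
2. `babadddadacc` → match
3. `bababdadab` → no match
4. `babada` → match
5 → no match
6. `ca` → no match
7 → no match
8. `ada` → no match
9. `ccad` → no match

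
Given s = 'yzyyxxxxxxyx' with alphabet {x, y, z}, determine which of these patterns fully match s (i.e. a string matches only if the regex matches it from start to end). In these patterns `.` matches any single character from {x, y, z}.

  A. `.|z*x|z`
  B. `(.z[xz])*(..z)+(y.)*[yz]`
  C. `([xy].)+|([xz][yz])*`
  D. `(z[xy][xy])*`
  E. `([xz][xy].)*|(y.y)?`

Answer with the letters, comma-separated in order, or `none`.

C

A → no match
B → no match
C → match
D → no match
E → no match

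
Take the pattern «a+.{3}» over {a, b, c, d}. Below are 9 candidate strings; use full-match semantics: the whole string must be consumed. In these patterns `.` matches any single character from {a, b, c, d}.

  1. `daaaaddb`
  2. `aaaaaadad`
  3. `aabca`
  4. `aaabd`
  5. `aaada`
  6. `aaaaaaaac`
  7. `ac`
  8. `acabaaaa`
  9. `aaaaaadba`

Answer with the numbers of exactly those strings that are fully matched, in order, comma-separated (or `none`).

2, 3, 4, 5, 6, 9

1 → no match — must start with `a`
2 → match
3 → match
4 → match
5 → match
6 → match
7 → no match
8 → no match
9 → match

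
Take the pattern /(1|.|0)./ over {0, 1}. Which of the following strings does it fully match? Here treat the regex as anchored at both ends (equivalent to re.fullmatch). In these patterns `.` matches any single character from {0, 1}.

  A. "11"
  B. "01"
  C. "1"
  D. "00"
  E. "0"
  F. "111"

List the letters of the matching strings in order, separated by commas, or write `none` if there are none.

A, B, D

A → match
B → match
C → no match
D → match
E → no match
F → no match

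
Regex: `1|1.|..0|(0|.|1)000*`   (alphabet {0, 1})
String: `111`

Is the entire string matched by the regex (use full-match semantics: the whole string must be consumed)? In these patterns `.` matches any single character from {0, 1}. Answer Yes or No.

No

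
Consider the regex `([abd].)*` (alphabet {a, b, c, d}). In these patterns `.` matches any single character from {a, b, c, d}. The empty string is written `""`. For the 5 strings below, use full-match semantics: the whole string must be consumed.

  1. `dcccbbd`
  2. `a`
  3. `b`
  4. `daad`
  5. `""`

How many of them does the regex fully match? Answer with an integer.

2

1 → no match
2 → no match
3 → no match
4 → match
5 → match
Total matched: 2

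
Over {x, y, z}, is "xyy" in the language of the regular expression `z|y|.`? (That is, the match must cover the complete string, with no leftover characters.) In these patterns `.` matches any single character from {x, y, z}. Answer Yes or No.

No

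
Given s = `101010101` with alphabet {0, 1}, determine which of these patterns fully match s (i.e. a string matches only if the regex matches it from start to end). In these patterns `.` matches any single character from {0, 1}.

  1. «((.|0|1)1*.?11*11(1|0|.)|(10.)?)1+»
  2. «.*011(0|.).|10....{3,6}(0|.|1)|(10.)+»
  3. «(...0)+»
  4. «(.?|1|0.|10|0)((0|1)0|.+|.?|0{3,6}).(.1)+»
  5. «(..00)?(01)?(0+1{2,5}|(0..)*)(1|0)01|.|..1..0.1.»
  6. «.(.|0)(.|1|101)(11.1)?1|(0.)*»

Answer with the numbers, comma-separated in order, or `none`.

2, 4

1 → no match
2 → match
3 → no match — must end with `0`
4 → match
5 → no match
6 → no match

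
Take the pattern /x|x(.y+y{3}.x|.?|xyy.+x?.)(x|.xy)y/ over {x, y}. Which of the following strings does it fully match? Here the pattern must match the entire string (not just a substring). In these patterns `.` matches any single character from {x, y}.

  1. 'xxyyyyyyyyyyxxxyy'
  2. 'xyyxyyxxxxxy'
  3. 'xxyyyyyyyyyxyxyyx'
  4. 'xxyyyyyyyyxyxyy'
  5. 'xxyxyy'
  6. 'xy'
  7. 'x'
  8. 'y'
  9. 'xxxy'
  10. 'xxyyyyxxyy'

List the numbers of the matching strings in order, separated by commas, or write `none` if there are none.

1, 4, 5, 7, 9, 10

1 → match
2 → no match
3 → no match
4 → match
5 → match
6 → no match
7 → match
8 → no match — must start with 'x'
9 → match
10 → match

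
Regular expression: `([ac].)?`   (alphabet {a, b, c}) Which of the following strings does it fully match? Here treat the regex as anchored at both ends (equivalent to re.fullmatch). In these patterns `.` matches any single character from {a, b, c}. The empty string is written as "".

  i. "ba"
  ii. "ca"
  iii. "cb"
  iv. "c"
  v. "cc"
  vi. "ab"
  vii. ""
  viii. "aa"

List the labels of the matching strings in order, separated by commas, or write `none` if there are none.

i → no match
ii → match
iii → match
iv → no match
v → match
vi → match
vii → match
viii → match

ii, iii, v, vi, vii, viii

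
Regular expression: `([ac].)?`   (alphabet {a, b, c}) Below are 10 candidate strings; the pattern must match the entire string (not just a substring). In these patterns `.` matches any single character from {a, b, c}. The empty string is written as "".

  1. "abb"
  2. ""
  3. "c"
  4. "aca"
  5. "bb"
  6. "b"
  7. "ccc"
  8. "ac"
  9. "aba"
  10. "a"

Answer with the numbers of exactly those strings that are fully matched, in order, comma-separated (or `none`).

2, 8

1. "abb" → no match
2. "" → match
3. "c" → no match
4. "aca" → no match
5. "bb" → no match
6. "b" → no match
7. "ccc" → no match
8. "ac" → match
9. "aba" → no match
10. "a" → no match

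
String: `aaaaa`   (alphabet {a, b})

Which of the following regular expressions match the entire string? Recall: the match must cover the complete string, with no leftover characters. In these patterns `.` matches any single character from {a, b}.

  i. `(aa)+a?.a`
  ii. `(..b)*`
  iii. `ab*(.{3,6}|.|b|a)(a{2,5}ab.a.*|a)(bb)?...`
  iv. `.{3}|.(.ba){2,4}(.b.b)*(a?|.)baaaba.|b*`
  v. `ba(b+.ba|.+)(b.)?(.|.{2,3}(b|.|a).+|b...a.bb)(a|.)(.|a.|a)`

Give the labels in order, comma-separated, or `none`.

i

i → match
ii → no match
iii → no match
iv → no match
v → no match — must start with `ba`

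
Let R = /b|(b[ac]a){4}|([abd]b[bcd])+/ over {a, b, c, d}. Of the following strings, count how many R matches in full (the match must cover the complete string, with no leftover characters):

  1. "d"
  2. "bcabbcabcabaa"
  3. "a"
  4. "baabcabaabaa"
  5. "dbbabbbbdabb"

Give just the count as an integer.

1 → no match
2 → no match
3 → no match
4 → match
5 → match
Total matched: 2

2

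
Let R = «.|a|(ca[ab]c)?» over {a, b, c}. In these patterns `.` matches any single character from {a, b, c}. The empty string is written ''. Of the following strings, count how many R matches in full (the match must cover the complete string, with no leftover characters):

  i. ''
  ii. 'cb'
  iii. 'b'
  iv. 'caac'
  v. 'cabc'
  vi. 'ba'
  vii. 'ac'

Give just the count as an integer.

i → match
ii → no match
iii → match
iv → match
v → match
vi → no match
vii → no match
Total matched: 4

4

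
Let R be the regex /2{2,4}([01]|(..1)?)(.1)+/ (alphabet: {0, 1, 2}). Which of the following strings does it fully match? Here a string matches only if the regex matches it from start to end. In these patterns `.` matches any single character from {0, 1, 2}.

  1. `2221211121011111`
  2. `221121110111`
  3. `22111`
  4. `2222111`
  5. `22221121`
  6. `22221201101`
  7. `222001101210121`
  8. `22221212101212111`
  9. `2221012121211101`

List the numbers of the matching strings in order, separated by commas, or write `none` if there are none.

1, 2, 3, 4, 5, 8, 9

1 → match
2 → match
3 → match
4 → match
5 → match
6 → no match
7 → no match
8 → match
9 → match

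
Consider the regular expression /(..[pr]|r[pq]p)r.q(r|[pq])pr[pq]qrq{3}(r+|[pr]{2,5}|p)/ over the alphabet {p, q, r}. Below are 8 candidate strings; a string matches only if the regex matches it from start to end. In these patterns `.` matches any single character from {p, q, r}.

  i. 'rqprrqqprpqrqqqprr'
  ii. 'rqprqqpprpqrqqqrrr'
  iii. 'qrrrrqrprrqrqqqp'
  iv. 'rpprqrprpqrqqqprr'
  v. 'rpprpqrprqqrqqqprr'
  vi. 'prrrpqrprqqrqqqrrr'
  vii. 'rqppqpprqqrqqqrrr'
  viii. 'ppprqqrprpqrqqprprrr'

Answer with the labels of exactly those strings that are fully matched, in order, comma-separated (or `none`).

i, ii, v, vi

i → match
ii → match
iii → no match
iv → no match
v → match
vi → match
vii → no match
viii → no match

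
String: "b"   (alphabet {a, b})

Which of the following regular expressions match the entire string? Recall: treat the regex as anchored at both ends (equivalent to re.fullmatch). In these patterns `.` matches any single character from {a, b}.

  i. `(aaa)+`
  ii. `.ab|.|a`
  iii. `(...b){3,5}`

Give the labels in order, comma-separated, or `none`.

ii

i → no match — must start with "aaa"
ii → match
iii → no match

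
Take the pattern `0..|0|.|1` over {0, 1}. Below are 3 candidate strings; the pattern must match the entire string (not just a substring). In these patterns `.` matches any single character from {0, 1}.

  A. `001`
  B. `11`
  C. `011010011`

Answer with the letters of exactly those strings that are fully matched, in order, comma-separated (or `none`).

A

A. `001` → match
B. `11` → no match
C. `011010011` → no match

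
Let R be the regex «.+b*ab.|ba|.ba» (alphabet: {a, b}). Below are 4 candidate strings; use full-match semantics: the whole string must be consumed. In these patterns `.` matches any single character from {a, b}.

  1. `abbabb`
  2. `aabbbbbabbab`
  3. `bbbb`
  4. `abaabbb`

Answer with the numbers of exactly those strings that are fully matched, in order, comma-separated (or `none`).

1

1 → match
2 → no match
3 → no match
4 → no match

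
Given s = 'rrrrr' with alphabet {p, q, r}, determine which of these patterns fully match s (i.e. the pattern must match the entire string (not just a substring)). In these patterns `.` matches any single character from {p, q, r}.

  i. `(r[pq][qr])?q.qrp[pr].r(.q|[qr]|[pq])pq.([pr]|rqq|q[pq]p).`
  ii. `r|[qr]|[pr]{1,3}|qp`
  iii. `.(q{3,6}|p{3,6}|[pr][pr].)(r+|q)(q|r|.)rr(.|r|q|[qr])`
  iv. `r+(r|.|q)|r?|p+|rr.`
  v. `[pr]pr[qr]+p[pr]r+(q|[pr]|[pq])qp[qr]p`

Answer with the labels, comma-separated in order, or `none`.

iv

i → no match
ii → no match
iii → no match
iv → match
v → no match — must end with 'p'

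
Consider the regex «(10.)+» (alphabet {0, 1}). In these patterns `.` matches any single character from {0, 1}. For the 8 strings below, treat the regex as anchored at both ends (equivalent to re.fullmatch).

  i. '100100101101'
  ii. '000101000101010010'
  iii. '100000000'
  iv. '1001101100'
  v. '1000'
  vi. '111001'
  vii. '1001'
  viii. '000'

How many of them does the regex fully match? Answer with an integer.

i → match
ii → no match — must start with '10'
iii → no match
iv → no match
v → no match
vi → no match — must start with '10'
vii → no match
viii → no match — must start with '10'
Total matched: 1

1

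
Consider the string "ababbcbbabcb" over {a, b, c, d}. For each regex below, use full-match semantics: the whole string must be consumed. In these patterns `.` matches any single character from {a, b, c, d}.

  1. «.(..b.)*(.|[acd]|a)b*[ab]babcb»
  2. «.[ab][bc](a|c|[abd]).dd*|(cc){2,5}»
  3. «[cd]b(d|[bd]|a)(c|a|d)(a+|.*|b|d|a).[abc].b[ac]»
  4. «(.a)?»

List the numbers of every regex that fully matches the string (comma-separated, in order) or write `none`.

1 → match
2 → no match
3 → no match
4 → no match

1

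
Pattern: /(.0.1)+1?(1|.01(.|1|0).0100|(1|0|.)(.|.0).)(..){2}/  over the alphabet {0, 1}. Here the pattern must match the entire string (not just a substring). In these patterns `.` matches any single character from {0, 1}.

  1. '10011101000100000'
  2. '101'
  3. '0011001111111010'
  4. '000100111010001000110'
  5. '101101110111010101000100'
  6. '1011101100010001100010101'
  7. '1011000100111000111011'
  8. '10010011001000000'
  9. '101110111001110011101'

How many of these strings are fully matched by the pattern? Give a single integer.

5

1 → no match
2. '101' → no match
3 → match
4 → match
5 → no match
6 → match
7 → no match
8 → match
9 → match
Total matched: 5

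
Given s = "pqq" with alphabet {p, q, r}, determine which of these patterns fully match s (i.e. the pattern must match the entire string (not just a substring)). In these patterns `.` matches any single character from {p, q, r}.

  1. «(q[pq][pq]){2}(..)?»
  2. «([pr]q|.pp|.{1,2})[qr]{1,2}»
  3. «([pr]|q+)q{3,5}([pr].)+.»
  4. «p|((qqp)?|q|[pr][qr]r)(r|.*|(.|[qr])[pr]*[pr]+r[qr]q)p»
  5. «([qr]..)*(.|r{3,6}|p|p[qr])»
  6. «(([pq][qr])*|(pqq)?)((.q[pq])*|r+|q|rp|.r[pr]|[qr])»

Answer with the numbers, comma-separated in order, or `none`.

2, 6

1 → no match — must start with "q"
2 → match
3 → no match
4 → no match — must end with "p"
5 → no match
6 → match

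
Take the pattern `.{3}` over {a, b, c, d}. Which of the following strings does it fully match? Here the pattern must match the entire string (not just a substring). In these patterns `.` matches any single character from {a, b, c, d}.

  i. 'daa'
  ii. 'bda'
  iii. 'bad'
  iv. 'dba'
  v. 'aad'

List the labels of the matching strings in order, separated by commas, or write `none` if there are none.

i, ii, iii, iv, v

i → match
ii → match
iii → match
iv → match
v → match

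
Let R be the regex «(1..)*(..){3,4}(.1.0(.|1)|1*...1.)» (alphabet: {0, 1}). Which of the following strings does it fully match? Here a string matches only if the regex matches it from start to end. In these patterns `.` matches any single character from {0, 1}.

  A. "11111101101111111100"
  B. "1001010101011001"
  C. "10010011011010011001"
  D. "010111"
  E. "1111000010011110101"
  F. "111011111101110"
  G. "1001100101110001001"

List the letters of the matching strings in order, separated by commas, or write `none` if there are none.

B, C, F, G

A → no match
B → match
C → match
D → no match
E → no match
F → match
G → match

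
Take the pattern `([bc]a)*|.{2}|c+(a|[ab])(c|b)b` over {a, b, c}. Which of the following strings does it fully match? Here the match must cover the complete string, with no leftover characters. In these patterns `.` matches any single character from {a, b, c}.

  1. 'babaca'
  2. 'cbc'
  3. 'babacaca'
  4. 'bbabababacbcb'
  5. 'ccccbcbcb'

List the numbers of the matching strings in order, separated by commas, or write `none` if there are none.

1, 3

1. 'babaca' → match
2. 'cbc' → no match
3. 'babacaca' → match
4 → no match
5. 'ccccbcbcb' → no match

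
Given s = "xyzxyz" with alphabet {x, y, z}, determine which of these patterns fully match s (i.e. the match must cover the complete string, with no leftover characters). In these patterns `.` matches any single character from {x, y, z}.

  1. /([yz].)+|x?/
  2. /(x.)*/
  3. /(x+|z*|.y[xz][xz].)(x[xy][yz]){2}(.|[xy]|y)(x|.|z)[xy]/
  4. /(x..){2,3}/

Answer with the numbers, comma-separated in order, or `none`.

4

1 → no match
2 → no match
3 → no match
4 → match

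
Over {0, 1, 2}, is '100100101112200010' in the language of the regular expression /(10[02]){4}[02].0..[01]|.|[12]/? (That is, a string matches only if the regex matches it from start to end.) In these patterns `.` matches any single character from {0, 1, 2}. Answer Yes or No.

No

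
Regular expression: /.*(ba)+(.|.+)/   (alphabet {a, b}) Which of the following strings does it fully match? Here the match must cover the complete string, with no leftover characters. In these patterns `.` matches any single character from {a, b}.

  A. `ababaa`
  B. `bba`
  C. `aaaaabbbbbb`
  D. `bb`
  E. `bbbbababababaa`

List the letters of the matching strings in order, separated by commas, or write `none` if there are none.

A → match
B → no match
C → no match
D → no match
E → match

A, E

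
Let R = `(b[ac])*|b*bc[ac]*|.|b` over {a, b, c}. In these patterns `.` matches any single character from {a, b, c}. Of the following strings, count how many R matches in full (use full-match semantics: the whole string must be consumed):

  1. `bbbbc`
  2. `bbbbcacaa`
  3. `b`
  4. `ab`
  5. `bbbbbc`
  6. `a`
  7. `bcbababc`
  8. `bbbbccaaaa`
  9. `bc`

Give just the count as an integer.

8

1 → match
2 → match
3 → match
4 → no match
5 → match
6 → match
7 → match
8 → match
9 → match
Total matched: 8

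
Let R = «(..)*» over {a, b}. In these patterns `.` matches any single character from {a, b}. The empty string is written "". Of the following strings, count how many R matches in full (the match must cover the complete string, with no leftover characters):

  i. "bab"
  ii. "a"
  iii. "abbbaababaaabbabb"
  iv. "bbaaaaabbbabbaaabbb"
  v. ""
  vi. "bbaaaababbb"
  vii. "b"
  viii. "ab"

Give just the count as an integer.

2

i → no match
ii → no match
iii → no match
iv → no match
v → match
vi → no match
vii → no match
viii → match
Total matched: 2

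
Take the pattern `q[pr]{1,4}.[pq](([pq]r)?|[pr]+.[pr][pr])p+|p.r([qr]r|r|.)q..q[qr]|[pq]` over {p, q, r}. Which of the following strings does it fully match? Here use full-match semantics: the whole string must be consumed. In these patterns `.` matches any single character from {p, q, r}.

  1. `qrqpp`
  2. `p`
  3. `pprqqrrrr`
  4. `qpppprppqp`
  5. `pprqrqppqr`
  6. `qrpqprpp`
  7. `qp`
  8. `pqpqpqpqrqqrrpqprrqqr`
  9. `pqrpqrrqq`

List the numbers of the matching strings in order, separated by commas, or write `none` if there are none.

1, 2, 5, 6, 9

1. `qrqpp` → match
2. `p` → match
3. `pprqqrrrr` → no match
4. `qpppprppqp` → no match
5. `pprqrqppqr` → match
6. `qrpqprpp` → match
7. `qp` → no match
8 → no match
9. `pqrpqrrqq` → match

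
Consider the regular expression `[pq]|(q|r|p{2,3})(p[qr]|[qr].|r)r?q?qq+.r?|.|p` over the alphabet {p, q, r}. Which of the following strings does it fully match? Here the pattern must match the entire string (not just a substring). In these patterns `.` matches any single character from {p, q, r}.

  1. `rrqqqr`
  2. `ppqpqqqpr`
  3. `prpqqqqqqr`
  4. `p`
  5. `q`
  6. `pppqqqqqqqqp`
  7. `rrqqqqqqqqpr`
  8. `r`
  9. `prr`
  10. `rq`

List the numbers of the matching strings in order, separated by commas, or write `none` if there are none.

1 → match
2 → match
3 → no match
4 → match
5 → match
6 → match
7 → match
8 → match
9 → no match
10 → no match

1, 2, 4, 5, 6, 7, 8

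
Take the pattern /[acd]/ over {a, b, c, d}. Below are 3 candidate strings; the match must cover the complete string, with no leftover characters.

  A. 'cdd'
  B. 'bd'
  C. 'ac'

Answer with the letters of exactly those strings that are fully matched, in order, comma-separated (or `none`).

A → no match
B → no match
C → no match

none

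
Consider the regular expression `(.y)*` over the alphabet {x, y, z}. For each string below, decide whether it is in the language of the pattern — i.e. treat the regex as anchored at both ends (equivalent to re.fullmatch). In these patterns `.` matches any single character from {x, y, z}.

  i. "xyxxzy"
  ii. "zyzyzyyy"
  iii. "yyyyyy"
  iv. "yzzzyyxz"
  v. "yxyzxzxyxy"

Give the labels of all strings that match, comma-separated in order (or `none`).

ii, iii

i → no match
ii → match
iii → match
iv → no match
v → no match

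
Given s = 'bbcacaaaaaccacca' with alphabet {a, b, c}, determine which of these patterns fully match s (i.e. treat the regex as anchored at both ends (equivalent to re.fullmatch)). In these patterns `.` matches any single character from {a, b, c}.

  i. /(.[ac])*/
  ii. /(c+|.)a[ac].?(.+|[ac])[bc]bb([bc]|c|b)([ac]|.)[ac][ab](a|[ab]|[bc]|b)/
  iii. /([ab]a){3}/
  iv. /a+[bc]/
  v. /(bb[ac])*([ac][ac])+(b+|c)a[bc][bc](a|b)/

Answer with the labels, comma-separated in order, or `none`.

i → no match
ii → no match
iii → no match
iv → no match — must start with 'a'
v → match

v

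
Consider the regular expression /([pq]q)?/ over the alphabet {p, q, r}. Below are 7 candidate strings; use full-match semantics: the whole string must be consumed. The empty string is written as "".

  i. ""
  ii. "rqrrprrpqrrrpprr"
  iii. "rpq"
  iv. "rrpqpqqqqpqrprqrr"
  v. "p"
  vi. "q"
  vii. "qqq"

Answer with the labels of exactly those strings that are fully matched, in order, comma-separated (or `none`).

i → match
ii → no match
iii → no match
iv → no match
v → no match
vi → no match
vii → no match

i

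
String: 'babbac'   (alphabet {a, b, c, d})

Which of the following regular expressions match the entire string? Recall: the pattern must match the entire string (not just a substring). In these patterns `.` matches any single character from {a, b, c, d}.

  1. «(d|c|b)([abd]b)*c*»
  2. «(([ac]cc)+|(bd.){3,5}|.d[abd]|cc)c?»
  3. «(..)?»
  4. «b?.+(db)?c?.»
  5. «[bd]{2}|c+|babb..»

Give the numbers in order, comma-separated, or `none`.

4, 5

1 → no match
2 → no match
3 → no match
4 → match
5 → match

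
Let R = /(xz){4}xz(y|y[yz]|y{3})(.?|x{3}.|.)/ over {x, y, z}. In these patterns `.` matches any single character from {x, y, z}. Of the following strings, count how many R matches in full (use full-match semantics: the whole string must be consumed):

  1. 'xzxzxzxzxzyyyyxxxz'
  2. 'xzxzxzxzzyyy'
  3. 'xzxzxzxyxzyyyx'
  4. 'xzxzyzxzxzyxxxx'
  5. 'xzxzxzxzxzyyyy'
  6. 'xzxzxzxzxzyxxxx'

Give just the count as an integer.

2

1 → no match
2 → no match
3 → no match
4 → no match
5 → match
6 → match
Total matched: 2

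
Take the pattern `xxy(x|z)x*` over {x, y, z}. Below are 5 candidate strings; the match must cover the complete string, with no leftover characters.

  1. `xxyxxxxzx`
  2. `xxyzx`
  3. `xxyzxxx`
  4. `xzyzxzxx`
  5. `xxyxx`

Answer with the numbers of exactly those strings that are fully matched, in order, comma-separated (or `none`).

1 → no match
2 → match
3 → match
4 → no match — must start with `xxy`
5 → match

2, 3, 5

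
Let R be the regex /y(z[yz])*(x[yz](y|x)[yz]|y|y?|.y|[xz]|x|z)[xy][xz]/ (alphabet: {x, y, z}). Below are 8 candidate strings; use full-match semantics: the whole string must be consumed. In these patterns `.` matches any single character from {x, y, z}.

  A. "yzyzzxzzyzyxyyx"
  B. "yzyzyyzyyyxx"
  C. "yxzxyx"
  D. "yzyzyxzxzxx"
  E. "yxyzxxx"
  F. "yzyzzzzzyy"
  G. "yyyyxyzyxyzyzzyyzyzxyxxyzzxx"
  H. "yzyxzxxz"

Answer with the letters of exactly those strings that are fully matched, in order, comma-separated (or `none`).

A → no match
B → no match
C → no match
D → match
E → no match
F → no match
G → no match
H → no match

D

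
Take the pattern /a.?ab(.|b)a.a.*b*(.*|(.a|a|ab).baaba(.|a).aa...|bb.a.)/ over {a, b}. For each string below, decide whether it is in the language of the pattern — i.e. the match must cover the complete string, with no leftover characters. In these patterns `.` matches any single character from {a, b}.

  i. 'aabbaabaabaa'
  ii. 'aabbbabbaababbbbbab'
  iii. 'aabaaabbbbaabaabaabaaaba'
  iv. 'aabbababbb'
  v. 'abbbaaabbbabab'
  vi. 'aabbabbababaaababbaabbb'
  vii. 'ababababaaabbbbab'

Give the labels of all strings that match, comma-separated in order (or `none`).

iv

i. 'aabbaabaabaa' → no match
ii → no match
iii → no match
iv. 'aabbababbb' → match
v → no match
vi → no match
vii → no match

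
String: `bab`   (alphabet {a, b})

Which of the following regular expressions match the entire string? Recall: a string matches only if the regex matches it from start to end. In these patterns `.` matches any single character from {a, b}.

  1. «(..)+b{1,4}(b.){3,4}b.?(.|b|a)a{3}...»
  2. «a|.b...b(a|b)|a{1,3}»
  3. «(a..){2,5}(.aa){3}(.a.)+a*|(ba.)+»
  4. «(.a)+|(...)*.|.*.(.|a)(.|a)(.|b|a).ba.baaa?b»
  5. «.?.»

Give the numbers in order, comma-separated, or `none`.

3

1 → no match
2 → no match
3 → match
4 → no match
5 → no match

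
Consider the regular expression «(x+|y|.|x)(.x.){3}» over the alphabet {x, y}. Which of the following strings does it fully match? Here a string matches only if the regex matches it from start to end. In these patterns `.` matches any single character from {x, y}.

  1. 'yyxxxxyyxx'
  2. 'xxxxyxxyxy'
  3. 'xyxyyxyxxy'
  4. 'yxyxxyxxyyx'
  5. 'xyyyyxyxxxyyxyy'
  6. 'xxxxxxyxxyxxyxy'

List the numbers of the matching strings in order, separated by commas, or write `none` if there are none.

1 → match
2 → match
3 → match
4 → no match
5 → no match
6 → match

1, 2, 3, 6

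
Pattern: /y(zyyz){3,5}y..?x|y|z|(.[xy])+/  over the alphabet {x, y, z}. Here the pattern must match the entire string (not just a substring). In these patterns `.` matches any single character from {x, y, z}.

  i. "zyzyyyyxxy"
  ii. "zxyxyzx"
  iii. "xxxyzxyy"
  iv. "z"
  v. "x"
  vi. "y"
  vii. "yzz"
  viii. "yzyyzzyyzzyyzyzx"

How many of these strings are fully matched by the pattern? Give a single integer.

i. "zyzyyyyxxy" → match
ii. "zxyxyzx" → no match
iii. "xxxyzxyy" → match
iv. "z" → match
v. "x" → no match
vi. "y" → match
vii. "yzz" → no match
viii → match
Total matched: 5

5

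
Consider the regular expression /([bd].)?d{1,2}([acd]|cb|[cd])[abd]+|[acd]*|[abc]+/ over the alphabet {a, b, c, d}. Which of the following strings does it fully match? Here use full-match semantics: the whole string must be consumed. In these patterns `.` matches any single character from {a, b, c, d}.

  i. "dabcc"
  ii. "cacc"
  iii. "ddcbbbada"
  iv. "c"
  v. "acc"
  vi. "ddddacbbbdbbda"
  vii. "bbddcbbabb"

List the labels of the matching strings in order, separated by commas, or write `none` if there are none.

ii, iii, iv, v, vii

i → no match
ii → match
iii → match
iv → match
v → match
vi → no match
vii → match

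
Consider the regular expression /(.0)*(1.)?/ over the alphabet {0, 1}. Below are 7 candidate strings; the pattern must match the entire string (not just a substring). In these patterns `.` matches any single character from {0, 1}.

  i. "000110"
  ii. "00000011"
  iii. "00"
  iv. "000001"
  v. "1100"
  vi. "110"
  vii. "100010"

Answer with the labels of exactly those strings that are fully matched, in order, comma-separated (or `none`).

ii, iii, vii

i → no match
ii → match
iii → match
iv → no match
v → no match
vi → no match
vii → match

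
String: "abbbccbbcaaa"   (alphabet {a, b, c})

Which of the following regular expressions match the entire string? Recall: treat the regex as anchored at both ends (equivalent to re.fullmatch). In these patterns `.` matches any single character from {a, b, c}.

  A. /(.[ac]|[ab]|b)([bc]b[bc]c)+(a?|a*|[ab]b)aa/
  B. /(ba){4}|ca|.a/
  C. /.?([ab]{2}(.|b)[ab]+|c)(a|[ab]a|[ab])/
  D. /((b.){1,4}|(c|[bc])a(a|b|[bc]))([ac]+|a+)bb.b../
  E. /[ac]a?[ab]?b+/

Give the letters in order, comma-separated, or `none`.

A → match
B → no match
C → no match
D → no match
E → no match — must end with "b"

A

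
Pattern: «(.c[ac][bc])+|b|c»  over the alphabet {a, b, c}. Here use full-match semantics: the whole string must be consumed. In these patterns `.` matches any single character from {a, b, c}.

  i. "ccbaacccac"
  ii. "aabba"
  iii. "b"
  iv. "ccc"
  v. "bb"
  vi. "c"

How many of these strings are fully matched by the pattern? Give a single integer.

2

i → no match
ii → no match
iii → match
iv → no match
v → no match
vi → match
Total matched: 2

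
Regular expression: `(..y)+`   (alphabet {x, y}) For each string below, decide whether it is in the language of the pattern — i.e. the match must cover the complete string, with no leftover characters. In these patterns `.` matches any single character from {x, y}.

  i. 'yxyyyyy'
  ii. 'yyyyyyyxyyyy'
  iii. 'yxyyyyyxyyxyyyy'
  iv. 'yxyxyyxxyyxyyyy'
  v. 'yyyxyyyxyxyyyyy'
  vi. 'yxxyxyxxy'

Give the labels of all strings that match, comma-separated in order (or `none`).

ii, iii, iv, v

i → no match
ii → match
iii → match
iv → match
v → match
vi → no match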